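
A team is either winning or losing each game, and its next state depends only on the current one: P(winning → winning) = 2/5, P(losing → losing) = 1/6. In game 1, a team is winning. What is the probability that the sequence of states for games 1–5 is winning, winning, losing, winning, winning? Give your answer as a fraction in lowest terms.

2/25

Game 1 is given. For each transition, use the conditional probability from the current state:
P(winning | winning) = 2/5; P(losing | winning) = 3/5; P(winning | losing) = 5/6; P(winning | winning) = 2/5.
P = 2/5 × 3/5 × 5/6 × 2/5 = 60/750 = 2/25.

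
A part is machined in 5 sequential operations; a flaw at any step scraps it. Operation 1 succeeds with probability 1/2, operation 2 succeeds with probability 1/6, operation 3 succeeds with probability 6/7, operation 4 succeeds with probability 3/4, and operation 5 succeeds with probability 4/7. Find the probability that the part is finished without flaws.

The events are sequential, so multiply the conditional probabilities:
P = 1/2 × 1/6 × 6/7 × 3/4 × 4/7 = 72/2352 = 3/98.

3/98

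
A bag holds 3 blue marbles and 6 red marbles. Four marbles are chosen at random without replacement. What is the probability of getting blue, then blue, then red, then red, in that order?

Multiply the probability of each draw given the previous ones:
P = 3/9 × 2/8 × 6/7 × 5/6 = 180/3024 = 5/84.

5/84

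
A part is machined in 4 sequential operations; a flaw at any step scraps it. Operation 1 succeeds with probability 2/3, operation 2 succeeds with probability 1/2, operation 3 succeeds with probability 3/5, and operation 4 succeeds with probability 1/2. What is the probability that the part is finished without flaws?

1/10

Multiplying along the chain,
P = 2/3 × 1/2 × 3/5 × 1/2 = 6/60 = 1/10.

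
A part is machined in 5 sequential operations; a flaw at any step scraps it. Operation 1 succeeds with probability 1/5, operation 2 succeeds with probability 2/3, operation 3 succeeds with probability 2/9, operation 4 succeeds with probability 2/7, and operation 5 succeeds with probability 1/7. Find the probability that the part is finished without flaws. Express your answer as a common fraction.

8/6615

The events are sequential, so multiply the conditional probabilities:
P = 1/5 × 2/3 × 2/9 × 2/7 × 1/7 = 8/6615.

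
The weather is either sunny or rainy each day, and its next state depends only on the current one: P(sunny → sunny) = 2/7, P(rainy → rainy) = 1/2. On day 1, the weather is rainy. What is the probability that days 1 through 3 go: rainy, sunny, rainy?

5/14

Day 1 is given. For each transition, use the conditional probability from the current state:
P(sunny | rainy) = 1/2; P(rainy | sunny) = 5/7.
P = 1/2 × 5/7 = 5/14.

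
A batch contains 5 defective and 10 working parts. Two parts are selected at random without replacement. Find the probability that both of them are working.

3/7

P(all working) = 10/15 × 9/14 = 90/210 = 3/7.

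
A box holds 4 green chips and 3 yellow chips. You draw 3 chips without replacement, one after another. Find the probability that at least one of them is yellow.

P(no yellow) = 4/7 × 3/6 × 2/5 = 24/210 = 4/35.
P(at least one) = 1 − 4/35 = 31/35.

31/35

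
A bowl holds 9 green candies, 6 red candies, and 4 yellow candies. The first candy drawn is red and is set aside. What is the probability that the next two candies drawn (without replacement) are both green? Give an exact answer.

After the first draw, 9 of the remaining 18 candies are green.
P = 9/18 × 8/17 = 72/306 = 4/17.

4/17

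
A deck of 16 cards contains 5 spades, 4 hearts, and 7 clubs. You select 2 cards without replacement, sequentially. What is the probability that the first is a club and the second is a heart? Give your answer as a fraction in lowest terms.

Chain rule:
P = 7/16 × 4/15 = 28/240 = 7/60.

7/60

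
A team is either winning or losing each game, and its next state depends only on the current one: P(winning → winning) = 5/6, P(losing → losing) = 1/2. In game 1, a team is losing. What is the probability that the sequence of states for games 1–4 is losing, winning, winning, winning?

25/72

Game 1 is given. For each transition, use the conditional probability from the current state:
P(winning | losing) = 1/2; P(winning | winning) = 5/6; P(winning | winning) = 5/6.
P = 1/2 × 5/6 × 5/6 = 25/72.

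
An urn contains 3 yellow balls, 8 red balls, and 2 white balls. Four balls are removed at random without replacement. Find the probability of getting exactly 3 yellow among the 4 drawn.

One ordering (yellow drawn first) has probability 3/13 × 2/12 × 1/11 × 10/10 = 60/17160 = 1/286.
There are C(4,3) = 4 such orderings, each equally likely, so P = 4 × 1/286 = 2/143.

2/143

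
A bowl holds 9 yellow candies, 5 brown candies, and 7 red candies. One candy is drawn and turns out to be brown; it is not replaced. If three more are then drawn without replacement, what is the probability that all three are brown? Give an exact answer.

1/285

With the first candy removed, 4 brown remain out of 20.
P = 4/20 × 3/19 × 2/18 = 24/6840 = 1/285.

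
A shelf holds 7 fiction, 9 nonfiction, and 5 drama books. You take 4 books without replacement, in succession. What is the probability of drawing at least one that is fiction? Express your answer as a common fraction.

712/855

P(no fiction) = 14/21 × 13/20 × 12/19 × 11/18 = 24024/143640 = 143/855.
P(at least one) = 1 − 143/855 = 712/855.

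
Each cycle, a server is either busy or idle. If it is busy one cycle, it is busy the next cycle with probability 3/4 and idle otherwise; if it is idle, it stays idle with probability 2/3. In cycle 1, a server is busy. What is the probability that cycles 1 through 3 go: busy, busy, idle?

Cycle 1 is given. For each transition, use the conditional probability from the current state:
P(busy | busy) = 3/4; P(idle | busy) = 1/4.
P = 3/4 × 1/4 = 3/16.

3/16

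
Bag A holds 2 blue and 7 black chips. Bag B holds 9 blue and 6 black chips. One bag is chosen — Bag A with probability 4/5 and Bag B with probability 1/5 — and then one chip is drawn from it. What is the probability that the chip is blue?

67/225

From Bag A: P(blue) = 2/9.
From Bag B: P(blue) = 9/15.
Total probability = (4/5)(2/9) + (1/5)(9/15) = 67/225.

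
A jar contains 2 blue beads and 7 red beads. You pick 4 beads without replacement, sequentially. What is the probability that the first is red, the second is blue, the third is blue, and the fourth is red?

Multiply the probability of each draw given the previous ones:
P = 7/9 × 2/8 × 1/7 × 6/6 = 84/3024 = 1/36.

1/36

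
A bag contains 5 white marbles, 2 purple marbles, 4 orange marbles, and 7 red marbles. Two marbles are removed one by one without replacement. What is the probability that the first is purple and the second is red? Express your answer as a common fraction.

7/153

Multiply the probability of each draw given the previous ones:
P = 2/18 × 7/17 = 14/306 = 7/153.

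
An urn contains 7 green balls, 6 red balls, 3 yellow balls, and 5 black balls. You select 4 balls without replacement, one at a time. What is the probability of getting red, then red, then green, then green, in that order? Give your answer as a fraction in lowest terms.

Each draw changes the counts, so multiply the conditional probabilities along the sequence:
P = 6/21 × 5/20 × 7/19 × 6/18 = 1260/143640 = 1/114.

1/114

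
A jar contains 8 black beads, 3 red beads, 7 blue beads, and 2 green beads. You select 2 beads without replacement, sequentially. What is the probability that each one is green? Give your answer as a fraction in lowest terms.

1/190

P(all green) = 2/20 × 1/19 = 2/380 = 1/190.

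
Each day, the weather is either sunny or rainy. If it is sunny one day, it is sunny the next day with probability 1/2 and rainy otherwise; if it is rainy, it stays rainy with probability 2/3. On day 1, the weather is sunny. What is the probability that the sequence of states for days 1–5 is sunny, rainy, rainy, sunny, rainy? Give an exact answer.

1/18

Day 1 is given. For each transition, use the conditional probability from the current state:
P(rainy | sunny) = 1/2; P(rainy | rainy) = 2/3; P(sunny | rainy) = 1/3; P(rainy | sunny) = 1/2.
P = 1/2 × 2/3 × 1/3 × 1/2 = 2/36 = 1/18.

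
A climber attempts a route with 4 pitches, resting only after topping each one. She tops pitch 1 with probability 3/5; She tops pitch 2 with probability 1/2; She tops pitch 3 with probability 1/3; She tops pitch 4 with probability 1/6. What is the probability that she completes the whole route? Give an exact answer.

1/60

Each stage is reached only if all earlier stages succeed, so
P = 3/5 × 1/2 × 1/3 × 1/6 = 3/180 = 1/60.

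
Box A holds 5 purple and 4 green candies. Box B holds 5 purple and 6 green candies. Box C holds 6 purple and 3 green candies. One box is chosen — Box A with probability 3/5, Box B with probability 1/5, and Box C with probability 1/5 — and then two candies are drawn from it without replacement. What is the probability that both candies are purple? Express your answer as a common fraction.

63/220

From Box A: P(both purple) = (5/9)(4/8) = 5/18.
From Box B: P(both purple) = (5/11)(4/10) = 2/11.
From Box C: P(both purple) = (6/9)(5/8) = 5/12.
Total probability = (3/5)(5/18) + (1/5)(2/11) + (1/5)(5/12) = 63/220.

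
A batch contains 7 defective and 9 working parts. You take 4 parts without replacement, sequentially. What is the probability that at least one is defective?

P(no defective) = 9/16 × 8/15 × 7/14 × 6/13 = 3024/43680 = 9/130.
P(at least one) = 1 − 9/130 = 121/130.

121/130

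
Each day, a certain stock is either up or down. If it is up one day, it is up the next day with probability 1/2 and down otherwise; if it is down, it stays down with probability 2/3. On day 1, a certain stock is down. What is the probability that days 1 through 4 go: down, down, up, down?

1/9

Day 1 is given. For each transition, use the conditional probability from the current state:
P(down | down) = 2/3; P(up | down) = 1/3; P(down | up) = 1/2.
P = 2/3 × 1/3 × 1/2 = 2/18 = 1/9.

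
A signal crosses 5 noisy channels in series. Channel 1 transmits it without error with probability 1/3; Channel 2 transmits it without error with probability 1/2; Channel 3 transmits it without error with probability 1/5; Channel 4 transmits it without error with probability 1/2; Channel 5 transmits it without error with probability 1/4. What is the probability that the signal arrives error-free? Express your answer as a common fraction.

1/240

The events are sequential, so multiply the conditional probabilities:
P = 1/3 × 1/2 × 1/5 × 1/2 × 1/4 = 1/240.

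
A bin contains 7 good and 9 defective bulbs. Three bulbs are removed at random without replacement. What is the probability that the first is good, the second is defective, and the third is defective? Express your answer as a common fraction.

Each draw changes the counts, so multiply the conditional probabilities along the sequence:
P = 7/16 × 9/15 × 8/14 = 504/3360 = 3/20.

3/20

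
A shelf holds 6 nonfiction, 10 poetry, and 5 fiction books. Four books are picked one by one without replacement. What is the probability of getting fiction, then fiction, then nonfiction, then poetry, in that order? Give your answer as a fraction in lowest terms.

Chain rule:
P = 5/21 × 4/20 × 6/19 × 10/18 = 1200/143640 = 10/1197.

10/1197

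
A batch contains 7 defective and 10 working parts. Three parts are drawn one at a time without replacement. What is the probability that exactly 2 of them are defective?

21/68

One ordering (defective drawn first) has probability 7/17 × 6/16 × 10/15 = 420/4080 = 7/68.
There are C(3,2) = 3 such orderings, each equally likely, so P = 3 × 7/68 = 21/68.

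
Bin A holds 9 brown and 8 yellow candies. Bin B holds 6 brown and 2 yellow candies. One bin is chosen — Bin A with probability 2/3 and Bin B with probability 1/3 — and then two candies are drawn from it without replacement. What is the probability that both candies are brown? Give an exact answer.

169/476

From Bin A: P(both brown) = (9/17)(8/16) = 9/34.
From Bin B: P(both brown) = (6/8)(5/7) = 15/28.
Total probability = (2/3)(9/34) + (1/3)(15/28) = 169/476.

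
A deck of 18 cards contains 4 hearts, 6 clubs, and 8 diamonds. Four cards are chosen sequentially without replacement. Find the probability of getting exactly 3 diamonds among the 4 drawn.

One ordering (diamonds drawn first) has probability 8/18 × 7/17 × 6/16 × 10/15 = 3360/73440 = 7/153.
There are C(4,3) = 4 such orderings, each equally likely, so P = 4 × 7/153 = 28/153.

28/153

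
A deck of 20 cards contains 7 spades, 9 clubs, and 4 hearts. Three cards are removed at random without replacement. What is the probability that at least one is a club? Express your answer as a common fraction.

65/76

P(no clubs) = 11/20 × 10/19 × 9/18 = 990/6840 = 11/76.
P(at least one) = 1 − 11/76 = 65/76.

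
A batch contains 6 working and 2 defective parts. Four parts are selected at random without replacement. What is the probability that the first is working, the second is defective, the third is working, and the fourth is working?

1/7

Multiply the probability of each draw given the previous ones:
P = 6/8 × 2/7 × 5/6 × 4/5 = 240/1680 = 1/7.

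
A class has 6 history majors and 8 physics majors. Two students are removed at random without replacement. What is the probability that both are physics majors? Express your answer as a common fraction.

4/13

P = 8/14 × 7/13 = 56/182 = 4/13.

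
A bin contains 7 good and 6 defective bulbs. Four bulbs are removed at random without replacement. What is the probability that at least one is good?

140/143

P(no good) = 6/13 × 5/12 × 4/11 × 3/10 = 360/17160 = 3/143.
P(at least one) = 1 − 3/143 = 140/143.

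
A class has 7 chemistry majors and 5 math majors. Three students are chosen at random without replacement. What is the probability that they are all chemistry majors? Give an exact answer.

P = 7/12 × 6/11 × 5/10 = 210/1320 = 7/44.

7/44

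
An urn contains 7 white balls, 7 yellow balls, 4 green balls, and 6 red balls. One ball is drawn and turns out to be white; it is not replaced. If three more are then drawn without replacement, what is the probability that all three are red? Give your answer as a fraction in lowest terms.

20/1771

After the first draw, 6 of the remaining 23 balls are red.
P = 6/23 × 5/22 × 4/21 = 120/10626 = 20/1771.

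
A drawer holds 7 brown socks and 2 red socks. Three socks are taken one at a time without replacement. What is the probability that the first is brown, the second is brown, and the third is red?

1/6

Multiply the probability of each draw given the previous ones:
P = 7/9 × 6/8 × 2/7 = 84/504 = 1/6.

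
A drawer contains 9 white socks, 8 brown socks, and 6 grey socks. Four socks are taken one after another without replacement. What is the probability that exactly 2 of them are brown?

84/253

One ordering (brown drawn first) has probability 8/23 × 7/22 × 15/21 × 14/20 = 11760/212520 = 14/253.
There are C(4,2) = 6 such orderings, each equally likely, so P = 6 × 14/253 = 84/253.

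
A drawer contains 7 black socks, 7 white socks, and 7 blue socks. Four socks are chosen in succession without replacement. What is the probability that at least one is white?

P(no white) = 14/21 × 13/20 × 12/19 × 11/18 = 24024/143640 = 143/855.
P(at least one) = 1 − 143/855 = 712/855.

712/855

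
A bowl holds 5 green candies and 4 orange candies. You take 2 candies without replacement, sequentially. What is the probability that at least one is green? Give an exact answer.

P(no green) = 4/9 × 3/8 = 12/72 = 1/6.
P(at least one) = 1 − 1/6 = 5/6.

5/6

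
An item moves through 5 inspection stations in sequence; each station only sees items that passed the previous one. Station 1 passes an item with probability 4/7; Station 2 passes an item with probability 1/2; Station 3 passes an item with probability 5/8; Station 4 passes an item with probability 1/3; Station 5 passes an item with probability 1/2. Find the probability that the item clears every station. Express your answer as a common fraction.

5/168

Each stage is reached only if all earlier stages succeed, so
P = 4/7 × 1/2 × 5/8 × 1/3 × 1/2 = 20/672 = 5/168.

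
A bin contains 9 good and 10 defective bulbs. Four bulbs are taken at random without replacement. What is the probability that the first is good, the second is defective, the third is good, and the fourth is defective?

Chain rule:
P = 9/19 × 10/18 × 8/17 × 9/16 = 6480/93024 = 45/646.

45/646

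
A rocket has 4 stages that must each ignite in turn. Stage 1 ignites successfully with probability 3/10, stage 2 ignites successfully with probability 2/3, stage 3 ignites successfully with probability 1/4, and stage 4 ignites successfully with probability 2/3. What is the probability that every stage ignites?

1/30

Each stage is reached only if all earlier stages succeed, so
P = 3/10 × 2/3 × 1/4 × 2/3 = 12/360 = 1/30.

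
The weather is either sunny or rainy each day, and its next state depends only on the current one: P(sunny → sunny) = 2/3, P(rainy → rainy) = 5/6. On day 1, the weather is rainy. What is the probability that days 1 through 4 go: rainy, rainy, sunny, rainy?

Day 1 is given. For each transition, use the conditional probability from the current state:
P(rainy | rainy) = 5/6; P(sunny | rainy) = 1/6; P(rainy | sunny) = 1/3.
P = 5/6 × 1/6 × 1/3 = 5/108.

5/108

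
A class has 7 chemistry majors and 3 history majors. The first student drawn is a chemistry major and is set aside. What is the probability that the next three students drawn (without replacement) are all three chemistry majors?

5/21

After the first draw, 6 of the remaining 9 students are chemistry majors.
P = 6/9 × 5/8 × 4/7 = 120/504 = 5/21.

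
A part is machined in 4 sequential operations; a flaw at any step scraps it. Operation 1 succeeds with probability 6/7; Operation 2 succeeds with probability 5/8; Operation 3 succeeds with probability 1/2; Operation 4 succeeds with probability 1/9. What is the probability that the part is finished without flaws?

Multiplying along the chain,
P = 6/7 × 5/8 × 1/2 × 1/9 = 30/1008 = 5/168.

5/168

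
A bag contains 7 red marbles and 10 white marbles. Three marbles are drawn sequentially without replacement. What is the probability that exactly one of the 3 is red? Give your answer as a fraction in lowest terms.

One ordering (red drawn first) has probability 7/17 × 10/16 × 9/15 = 630/4080 = 21/136.
There are C(3,1) = 3 such orderings, each equally likely, so P = 3 × 21/136 = 63/136.

63/136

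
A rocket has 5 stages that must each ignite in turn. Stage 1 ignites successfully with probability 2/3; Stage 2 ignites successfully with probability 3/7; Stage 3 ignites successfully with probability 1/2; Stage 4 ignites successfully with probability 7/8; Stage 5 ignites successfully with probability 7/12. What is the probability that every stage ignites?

7/96

Each stage is reached only if all earlier stages succeed, so
P = 2/3 × 3/7 × 1/2 × 7/8 × 7/12 = 294/4032 = 7/96.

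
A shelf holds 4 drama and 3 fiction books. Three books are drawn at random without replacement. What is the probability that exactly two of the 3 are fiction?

One ordering (fiction drawn first) has probability 3/7 × 2/6 × 4/5 = 24/210 = 4/35.
There are C(3,2) = 3 such orderings, each equally likely, so P = 3 × 4/35 = 12/35.

12/35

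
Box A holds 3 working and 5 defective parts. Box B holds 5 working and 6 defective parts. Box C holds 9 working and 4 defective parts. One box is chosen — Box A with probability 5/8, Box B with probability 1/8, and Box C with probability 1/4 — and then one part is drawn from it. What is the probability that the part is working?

From Box A: P(working) = 3/8.
From Box B: P(working) = 5/11.
From Box C: P(working) = 9/13.
Total probability = (5/8)(3/8) + (1/8)(5/11) + (1/4)(9/13) = 4249/9152.

4249/9152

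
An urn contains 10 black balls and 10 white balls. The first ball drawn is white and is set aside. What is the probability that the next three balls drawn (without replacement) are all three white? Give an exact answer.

28/323

With the first ball removed, 9 white remain out of 19.
P = 9/19 × 8/18 × 7/17 = 504/5814 = 28/323.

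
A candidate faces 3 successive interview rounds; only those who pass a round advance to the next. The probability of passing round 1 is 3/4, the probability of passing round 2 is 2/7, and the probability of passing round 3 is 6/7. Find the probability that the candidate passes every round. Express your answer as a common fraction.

9/49

The events are sequential, so multiply the conditional probabilities:
P = 3/4 × 2/7 × 6/7 = 36/196 = 9/49.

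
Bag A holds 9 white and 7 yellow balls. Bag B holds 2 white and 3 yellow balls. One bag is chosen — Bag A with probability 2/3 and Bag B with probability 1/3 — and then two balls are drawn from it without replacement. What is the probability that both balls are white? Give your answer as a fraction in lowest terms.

7/30

From Bag A: P(both white) = (9/16)(8/15) = 3/10.
From Bag B: P(both white) = (2/5)(1/4) = 1/10.
Total probability = (2/3)(3/10) + (1/3)(1/10) = 7/30.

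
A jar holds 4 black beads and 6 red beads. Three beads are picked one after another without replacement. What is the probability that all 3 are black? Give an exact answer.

1/30

P(all black) = 4/10 × 3/9 × 2/8 = 24/720 = 1/30.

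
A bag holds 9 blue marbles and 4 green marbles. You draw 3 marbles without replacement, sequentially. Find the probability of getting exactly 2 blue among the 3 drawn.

72/143

One ordering (blue drawn first) has probability 9/13 × 8/12 × 4/11 = 288/1716 = 24/143.
There are C(3,2) = 3 such orderings, each equally likely, so P = 3 × 24/143 = 72/143.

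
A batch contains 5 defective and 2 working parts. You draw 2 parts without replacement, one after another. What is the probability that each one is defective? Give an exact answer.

P(all defective) = 5/7 × 4/6 = 20/42 = 10/21.

10/21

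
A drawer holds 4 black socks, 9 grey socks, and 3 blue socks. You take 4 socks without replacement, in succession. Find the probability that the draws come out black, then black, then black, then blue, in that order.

Each draw changes the counts, so multiply the conditional probabilities along the sequence:
P = 4/16 × 3/15 × 2/14 × 3/13 = 72/43680 = 3/1820.

3/1820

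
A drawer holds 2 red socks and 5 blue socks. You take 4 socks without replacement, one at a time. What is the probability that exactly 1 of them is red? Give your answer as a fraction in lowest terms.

One ordering (red drawn first) has probability 2/7 × 5/6 × 4/5 × 3/4 = 120/840 = 1/7.
There are C(4,1) = 4 such orderings, each equally likely, so P = 4 × 1/7 = 4/7.

4/7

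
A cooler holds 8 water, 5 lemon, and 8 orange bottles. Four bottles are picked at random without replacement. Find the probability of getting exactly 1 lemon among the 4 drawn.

One ordering (lemon drawn first) has probability 5/21 × 16/20 × 15/19 × 14/18 = 16800/143640 = 20/171.
There are C(4,1) = 4 such orderings, each equally likely, so P = 4 × 20/171 = 80/171.

80/171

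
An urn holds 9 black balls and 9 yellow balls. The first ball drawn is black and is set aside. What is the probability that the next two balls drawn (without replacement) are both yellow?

With the first ball removed, 9 yellow remain out of 17.
P = 9/17 × 8/16 = 72/272 = 9/34.

9/34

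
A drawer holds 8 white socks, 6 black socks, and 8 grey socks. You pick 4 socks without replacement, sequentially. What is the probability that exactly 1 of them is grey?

416/1045

One ordering (grey drawn first) has probability 8/22 × 14/21 × 13/20 × 12/19 = 17472/175560 = 104/1045.
There are C(4,1) = 4 such orderings, each equally likely, so P = 4 × 104/1045 = 416/1045.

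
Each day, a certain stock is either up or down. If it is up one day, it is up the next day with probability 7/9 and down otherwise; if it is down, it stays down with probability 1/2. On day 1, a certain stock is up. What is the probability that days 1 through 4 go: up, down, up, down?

Day 1 is given. For each transition, use the conditional probability from the current state:
P(down | up) = 2/9; P(up | down) = 1/2; P(down | up) = 2/9.
P = 2/9 × 1/2 × 2/9 = 4/162 = 2/81.

2/81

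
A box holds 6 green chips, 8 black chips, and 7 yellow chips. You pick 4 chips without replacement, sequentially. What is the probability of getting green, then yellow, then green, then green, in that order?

Multiply the probability of each draw given the previous ones:
P = 6/21 × 7/20 × 5/19 × 4/18 = 840/143640 = 1/171.

1/171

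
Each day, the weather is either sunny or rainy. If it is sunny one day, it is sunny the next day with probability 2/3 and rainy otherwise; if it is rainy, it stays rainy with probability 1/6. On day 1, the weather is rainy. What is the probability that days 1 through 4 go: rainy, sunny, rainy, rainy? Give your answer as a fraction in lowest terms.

5/108

Day 1 is given. For each transition, use the conditional probability from the current state:
P(sunny | rainy) = 5/6; P(rainy | sunny) = 1/3; P(rainy | rainy) = 1/6.
P = 5/6 × 1/3 × 1/6 = 5/108.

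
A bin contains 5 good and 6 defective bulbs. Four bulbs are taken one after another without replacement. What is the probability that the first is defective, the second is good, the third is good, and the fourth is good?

1/22

Each draw changes the counts, so multiply the conditional probabilities along the sequence:
P = 6/11 × 5/10 × 4/9 × 3/8 = 360/7920 = 1/22.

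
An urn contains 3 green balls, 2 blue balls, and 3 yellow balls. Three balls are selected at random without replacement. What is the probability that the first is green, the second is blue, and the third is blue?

Multiply the probability of each draw given the previous ones:
P = 3/8 × 2/7 × 1/6 = 6/336 = 1/56.

1/56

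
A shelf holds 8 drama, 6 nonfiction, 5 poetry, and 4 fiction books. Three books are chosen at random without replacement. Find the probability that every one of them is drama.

8/253

P(all drama) = 8/23 × 7/22 × 6/21 = 336/10626 = 8/253.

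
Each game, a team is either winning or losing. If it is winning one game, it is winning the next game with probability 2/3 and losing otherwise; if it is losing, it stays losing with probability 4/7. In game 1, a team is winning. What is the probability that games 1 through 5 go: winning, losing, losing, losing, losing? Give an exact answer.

Game 1 is given. For each transition, use the conditional probability from the current state:
P(losing | winning) = 1/3; P(losing | losing) = 4/7; P(losing | losing) = 4/7; P(losing | losing) = 4/7.
P = 1/3 × 4/7 × 4/7 × 4/7 = 64/1029.

64/1029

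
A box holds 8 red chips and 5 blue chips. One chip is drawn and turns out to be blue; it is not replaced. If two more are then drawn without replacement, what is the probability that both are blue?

1/11

After the first draw, 4 of the remaining 12 chips are blue.
P = 4/12 × 3/11 = 12/132 = 1/11.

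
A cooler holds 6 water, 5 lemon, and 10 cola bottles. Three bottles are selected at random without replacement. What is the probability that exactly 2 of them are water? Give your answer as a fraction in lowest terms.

One ordering (water drawn first) has probability 6/21 × 5/20 × 15/19 = 450/7980 = 15/266.
There are C(3,2) = 3 such orderings, each equally likely, so P = 3 × 15/266 = 45/266.

45/266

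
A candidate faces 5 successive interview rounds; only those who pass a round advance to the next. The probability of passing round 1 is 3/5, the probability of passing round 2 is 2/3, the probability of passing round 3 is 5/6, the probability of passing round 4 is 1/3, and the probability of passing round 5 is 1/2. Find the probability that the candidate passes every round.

The events are sequential, so multiply the conditional probabilities:
P = 3/5 × 2/3 × 5/6 × 1/3 × 1/2 = 30/540 = 1/18.

1/18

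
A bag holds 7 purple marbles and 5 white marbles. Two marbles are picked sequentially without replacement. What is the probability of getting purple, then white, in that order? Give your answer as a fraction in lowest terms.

35/132

Each draw changes the counts, so multiply the conditional probabilities along the sequence:
P = 7/12 × 5/11 = 35/132.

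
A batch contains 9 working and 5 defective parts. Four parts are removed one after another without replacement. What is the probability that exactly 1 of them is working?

90/1001

One ordering (working drawn first) has probability 9/14 × 5/13 × 4/12 × 3/11 = 540/24024 = 45/2002.
There are C(4,1) = 4 such orderings, each equally likely, so P = 4 × 45/2002 = 90/1001.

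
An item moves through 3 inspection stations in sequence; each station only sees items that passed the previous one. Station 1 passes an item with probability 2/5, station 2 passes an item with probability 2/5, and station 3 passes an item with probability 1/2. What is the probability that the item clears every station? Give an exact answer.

Each stage is reached only if all earlier stages succeed, so
P = 2/5 × 2/5 × 1/2 = 4/50 = 2/25.

2/25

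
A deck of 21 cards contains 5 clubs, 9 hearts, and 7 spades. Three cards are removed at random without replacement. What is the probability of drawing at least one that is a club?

11/19

P(no clubs) = 16/21 × 15/20 × 14/19 = 3360/7980 = 8/19.
P(at least one) = 1 − 8/19 = 11/19.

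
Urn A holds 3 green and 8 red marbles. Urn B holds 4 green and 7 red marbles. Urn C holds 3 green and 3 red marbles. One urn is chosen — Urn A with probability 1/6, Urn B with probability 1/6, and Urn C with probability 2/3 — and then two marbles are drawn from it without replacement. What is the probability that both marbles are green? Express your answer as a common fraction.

From Urn A: P(both green) = (3/11)(2/10) = 3/55.
From Urn B: P(both green) = (4/11)(3/10) = 6/55.
From Urn C: P(both green) = (3/6)(2/5) = 1/5.
Total probability = (1/6)(3/55) + (1/6)(6/55) + (2/3)(1/5) = 53/330.

53/330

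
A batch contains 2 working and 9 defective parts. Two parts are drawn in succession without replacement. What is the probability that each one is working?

1/55

P = 2/11 × 1/10 = 2/110 = 1/55.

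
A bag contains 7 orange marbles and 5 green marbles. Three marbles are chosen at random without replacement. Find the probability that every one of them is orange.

7/44

P = 7/12 × 6/11 × 5/10 = 210/1320 = 7/44.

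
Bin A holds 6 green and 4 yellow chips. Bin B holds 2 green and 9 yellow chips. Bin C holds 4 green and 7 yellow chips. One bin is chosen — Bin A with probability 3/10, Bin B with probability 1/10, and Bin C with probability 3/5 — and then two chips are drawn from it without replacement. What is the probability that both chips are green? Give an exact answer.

From Bin A: P(both green) = (6/10)(5/9) = 1/3.
From Bin B: P(both green) = (2/11)(1/10) = 1/55.
From Bin C: P(both green) = (4/11)(3/10) = 6/55.
Total probability = (3/10)(1/3) + (1/10)(1/55) + (3/5)(6/55) = 46/275.

46/275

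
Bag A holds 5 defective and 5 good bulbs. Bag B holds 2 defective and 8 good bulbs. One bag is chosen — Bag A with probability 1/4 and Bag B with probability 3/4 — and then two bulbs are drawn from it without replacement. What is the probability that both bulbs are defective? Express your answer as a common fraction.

13/180

From Bag A: P(both defective) = (5/10)(4/9) = 2/9.
From Bag B: P(both defective) = (2/10)(1/9) = 1/45.
Total probability = (1/4)(2/9) + (3/4)(1/45) = 13/180.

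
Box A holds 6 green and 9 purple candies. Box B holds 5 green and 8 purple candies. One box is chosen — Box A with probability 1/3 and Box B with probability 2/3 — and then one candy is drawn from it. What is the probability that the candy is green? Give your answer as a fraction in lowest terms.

From Box A: P(green) = 6/15.
From Box B: P(green) = 5/13.
Total probability = (1/3)(6/15) + (2/3)(5/13) = 76/195.

76/195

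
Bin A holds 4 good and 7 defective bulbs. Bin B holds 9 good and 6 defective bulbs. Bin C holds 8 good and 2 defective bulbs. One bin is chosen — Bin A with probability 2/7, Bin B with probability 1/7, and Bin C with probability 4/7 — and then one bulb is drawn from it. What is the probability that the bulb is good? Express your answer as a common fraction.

From Bin A: P(good) = 4/11.
From Bin B: P(good) = 9/15.
From Bin C: P(good) = 8/10.
Total probability = (2/7)(4/11) + (1/7)(9/15) + (4/7)(8/10) = 249/385.

249/385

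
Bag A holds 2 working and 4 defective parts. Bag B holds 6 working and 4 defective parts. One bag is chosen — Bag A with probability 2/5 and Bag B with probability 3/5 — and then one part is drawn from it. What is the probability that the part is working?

37/75

From Bag A: P(working) = 2/6.
From Bag B: P(working) = 6/10.
Total probability = (2/5)(2/6) + (3/5)(6/10) = 37/75.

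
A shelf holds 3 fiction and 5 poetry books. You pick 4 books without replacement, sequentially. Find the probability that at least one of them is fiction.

P(no fiction) = 5/8 × 4/7 × 3/6 × 2/5 = 120/1680 = 1/14.
P(at least one) = 1 − 1/14 = 13/14.

13/14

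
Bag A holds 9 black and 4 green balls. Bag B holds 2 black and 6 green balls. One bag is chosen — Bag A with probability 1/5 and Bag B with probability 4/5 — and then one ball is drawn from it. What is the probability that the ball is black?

22/65

From Bag A: P(black) = 9/13.
From Bag B: P(black) = 2/8.
Total probability = (1/5)(9/13) + (4/5)(2/8) = 22/65.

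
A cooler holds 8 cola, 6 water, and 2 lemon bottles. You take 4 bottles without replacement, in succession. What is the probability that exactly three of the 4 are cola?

One ordering (cola drawn first) has probability 8/16 × 7/15 × 6/14 × 8/13 = 2688/43680 = 4/65.
There are C(4,3) = 4 such orderings, each equally likely, so P = 4 × 4/65 = 16/65.

16/65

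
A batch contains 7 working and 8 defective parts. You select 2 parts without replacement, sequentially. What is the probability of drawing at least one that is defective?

4/5

P(no defective) = 7/15 × 6/14 = 42/210 = 1/5.
P(at least one) = 1 − 1/5 = 4/5.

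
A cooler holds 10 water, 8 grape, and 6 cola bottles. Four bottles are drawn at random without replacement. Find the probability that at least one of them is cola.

1261/1771

P(no cola) = 18/24 × 17/23 × 16/22 × 15/21 = 73440/255024 = 510/1771.
P(at least one) = 1 − 510/1771 = 1261/1771.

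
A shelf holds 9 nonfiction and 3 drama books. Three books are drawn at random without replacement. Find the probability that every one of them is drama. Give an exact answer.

1/220

P = 3/12 × 2/11 × 1/10 = 6/1320 = 1/220.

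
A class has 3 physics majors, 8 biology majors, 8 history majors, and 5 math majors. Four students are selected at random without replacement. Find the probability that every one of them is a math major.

P(every draw is a math major) = 5/24 × 4/23 × 3/22 × 2/21 = 120/255024 = 5/10626.

5/10626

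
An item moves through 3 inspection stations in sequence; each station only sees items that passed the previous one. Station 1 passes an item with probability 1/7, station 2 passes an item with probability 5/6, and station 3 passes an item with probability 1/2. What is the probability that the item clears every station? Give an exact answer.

Each stage is reached only if all earlier stages succeed, so
P = 1/7 × 5/6 × 1/2 = 5/84.

5/84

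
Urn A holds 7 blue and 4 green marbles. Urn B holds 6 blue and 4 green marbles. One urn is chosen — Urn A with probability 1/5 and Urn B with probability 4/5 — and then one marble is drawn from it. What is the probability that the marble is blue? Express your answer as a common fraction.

From Urn A: P(blue) = 7/11.
From Urn B: P(blue) = 6/10.
Total probability = (1/5)(7/11) + (4/5)(6/10) = 167/275.

167/275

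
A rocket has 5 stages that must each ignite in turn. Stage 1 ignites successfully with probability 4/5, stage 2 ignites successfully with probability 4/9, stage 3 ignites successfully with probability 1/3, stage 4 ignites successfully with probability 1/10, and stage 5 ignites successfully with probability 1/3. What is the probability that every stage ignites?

Multiplying along the chain,
P = 4/5 × 4/9 × 1/3 × 1/10 × 1/3 = 16/4050 = 8/2025.

8/2025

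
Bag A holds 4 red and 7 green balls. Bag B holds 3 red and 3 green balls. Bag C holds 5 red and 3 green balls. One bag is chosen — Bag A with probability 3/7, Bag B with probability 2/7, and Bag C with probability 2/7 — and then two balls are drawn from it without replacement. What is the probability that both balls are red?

From Bag A: P(both red) = (4/11)(3/10) = 6/55.
From Bag B: P(both red) = (3/6)(2/5) = 1/5.
From Bag C: P(both red) = (5/8)(4/7) = 5/14.
Total probability = (3/7)(6/55) + (2/7)(1/5) + (2/7)(5/14) = 111/539.

111/539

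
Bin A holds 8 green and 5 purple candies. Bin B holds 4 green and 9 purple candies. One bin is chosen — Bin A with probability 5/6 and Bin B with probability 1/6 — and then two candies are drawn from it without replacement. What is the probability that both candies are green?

From Bin A: P(both green) = (8/13)(7/12) = 14/39.
From Bin B: P(both green) = (4/13)(3/12) = 1/13.
Total probability = (5/6)(14/39) + (1/6)(1/13) = 73/234.

73/234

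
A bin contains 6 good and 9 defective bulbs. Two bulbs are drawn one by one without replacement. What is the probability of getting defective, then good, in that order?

Multiply the probability of each draw given the previous ones:
P = 9/15 × 6/14 = 54/210 = 9/35.

9/35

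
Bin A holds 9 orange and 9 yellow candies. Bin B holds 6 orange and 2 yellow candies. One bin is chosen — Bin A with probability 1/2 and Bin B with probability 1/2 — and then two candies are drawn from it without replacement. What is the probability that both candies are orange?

From Bin A: P(both orange) = (9/18)(8/17) = 4/17.
From Bin B: P(both orange) = (6/8)(5/7) = 15/28.
Total probability = (1/2)(4/17) + (1/2)(15/28) = 367/952.

367/952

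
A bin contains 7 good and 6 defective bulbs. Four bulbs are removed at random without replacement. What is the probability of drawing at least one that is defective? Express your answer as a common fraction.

P(no defective) = 7/13 × 6/12 × 5/11 × 4/10 = 840/17160 = 7/143.
P(at least one) = 1 − 7/143 = 136/143.

136/143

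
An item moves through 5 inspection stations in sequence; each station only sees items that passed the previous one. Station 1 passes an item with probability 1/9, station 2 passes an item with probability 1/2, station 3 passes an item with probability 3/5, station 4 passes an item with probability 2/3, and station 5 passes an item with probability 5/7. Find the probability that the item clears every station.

1/63

Each stage is reached only if all earlier stages succeed, so
P = 1/9 × 1/2 × 3/5 × 2/3 × 5/7 = 30/1890 = 1/63.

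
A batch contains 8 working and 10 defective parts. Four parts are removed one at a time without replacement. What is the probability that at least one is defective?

P(no defective) = 8/18 × 7/17 × 6/16 × 5/15 = 1680/73440 = 7/306.
P(at least one) = 1 − 7/306 = 299/306.

299/306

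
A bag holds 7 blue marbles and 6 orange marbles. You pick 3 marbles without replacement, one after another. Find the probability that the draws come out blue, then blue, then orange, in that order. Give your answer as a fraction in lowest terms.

Multiply the probability of each draw given the previous ones:
P = 7/13 × 6/12 × 6/11 = 252/1716 = 21/143.

21/143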